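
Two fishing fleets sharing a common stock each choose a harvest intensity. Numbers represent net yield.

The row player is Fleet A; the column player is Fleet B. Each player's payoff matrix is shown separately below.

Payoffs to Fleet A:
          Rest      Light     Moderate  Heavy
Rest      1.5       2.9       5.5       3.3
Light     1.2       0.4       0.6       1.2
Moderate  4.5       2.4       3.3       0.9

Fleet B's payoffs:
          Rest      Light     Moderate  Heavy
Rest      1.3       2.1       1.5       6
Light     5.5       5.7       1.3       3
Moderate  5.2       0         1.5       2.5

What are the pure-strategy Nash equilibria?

For each player, find the best response to each opponent profile; mutual best responses are the pure NE.
Fleet A against Rest: payoffs 1.5, 1.2, 4.5 → best response Moderate.
Fleet A against Light: payoffs 2.9, 0.4, 2.4 → best response Rest.
Fleet A against Moderate: payoffs 5.5, 0.6, 3.3 → best response Rest.
Fleet A against Heavy: payoffs 3.3, 1.2, 0.9 → best response Rest.
Fleet B against Rest: payoffs 1.3, 2.1, 1.5, 6 → best response Heavy.
Fleet B against Light: payoffs 5.5, 5.7, 1.3, 3 → best response Light.
Fleet B against Moderate: payoffs 5.2, 0, 1.5, 2.5 → best response Rest.
Mutual best responses: (Rest, Heavy); (Moderate, Rest).

The pure Nash equilibria are (Rest, Heavy), (Moderate, Rest).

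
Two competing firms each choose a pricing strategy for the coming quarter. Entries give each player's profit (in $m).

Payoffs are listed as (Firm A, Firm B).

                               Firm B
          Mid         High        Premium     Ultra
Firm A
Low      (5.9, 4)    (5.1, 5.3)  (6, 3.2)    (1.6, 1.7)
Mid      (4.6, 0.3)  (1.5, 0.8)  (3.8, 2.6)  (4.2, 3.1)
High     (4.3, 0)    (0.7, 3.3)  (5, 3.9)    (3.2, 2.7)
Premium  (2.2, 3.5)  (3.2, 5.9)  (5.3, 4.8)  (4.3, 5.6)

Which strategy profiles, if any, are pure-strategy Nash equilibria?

The unique pure-strategy Nash equilibrium is (Low, High).

Check each profile: it is a Nash equilibrium iff no player can strictly gain by switching unilaterally.
(Low, Mid): Firm B can switch to High (4 → 5.3). Not NE.
(Low, High): Firm A gets 5.1, best alternative 3.2; Firm B gets 5.3, best alternative 4. No profitable deviation — NE.
(Low, Premium): Firm B can switch to Mid (3.2 → 4). Not NE.
(Low, Ultra): Firm A can switch to Mid (1.6 → 4.2). Not NE.
(Mid, Mid): Firm A can switch to Low (4.6 → 5.9). Not NE.
(Mid, High): Firm A can switch to Low (1.5 → 5.1). Not NE.
(Mid, Premium): Firm A can switch to Low (3.8 → 6). Not NE.
(Mid, Ultra): Firm A can switch to Premium (4.2 → 4.3). Not NE.
(High, Mid): Firm A can switch to Low (4.3 → 5.9). Not NE.
(The remaining 7 profiles each have a profitable deviation by the same check.)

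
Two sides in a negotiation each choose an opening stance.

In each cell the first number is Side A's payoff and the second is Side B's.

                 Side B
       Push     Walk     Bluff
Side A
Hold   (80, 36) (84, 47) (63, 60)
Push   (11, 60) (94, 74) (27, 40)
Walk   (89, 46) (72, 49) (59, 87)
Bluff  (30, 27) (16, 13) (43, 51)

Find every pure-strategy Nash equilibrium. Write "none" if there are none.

(Hold, Bluff) and (Push, Walk)

(Hold, Push): Side A can switch to Walk (80 → 89). Not NE.
(Hold, Walk): Side A can switch to Push (84 → 94). Not NE.
(Hold, Bluff): Side A gets 63, best alternative 59; Side B gets 60, best alternative 47. No profitable deviation — NE.
(Push, Push): Side A can switch to Hold (11 → 80). Not NE.
(Push, Walk): Side A gets 94, best alternative 84; Side B gets 74, best alternative 60. No profitable deviation — NE.
(Push, Bluff): Side A can switch to Hold (27 → 63). Not NE.
(Walk, Push): Side B can switch to Walk (46 → 49). Not NE.
(Walk, Walk): Side A can switch to Hold (72 → 84). Not NE.
(The remaining 4 profiles each have a profitable deviation by the same check.)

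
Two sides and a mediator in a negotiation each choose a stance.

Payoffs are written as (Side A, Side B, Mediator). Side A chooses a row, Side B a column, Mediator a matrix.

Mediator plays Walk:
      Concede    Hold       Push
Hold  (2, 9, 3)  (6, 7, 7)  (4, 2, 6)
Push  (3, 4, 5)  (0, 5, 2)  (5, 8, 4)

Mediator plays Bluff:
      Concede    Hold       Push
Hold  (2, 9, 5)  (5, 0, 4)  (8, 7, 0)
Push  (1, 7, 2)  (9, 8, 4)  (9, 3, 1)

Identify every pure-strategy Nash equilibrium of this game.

The pure Nash equilibria are (Hold, Concede, Bluff); (Push, Hold, Bluff); (Push, Push, Walk).

Side A against (Concede, Walk): payoffs 2, 3 → best response Push.
Side A against (Concede, Bluff): payoffs 2, 1 → best response Hold.
Side A against (Hold, Walk): payoffs 6, 0 → best response Hold.
Side A against (Hold, Bluff): payoffs 5, 9 → best response Push.
Side A against (Push, Walk): payoffs 4, 5 → best response Push.
Side A against (Push, Bluff): payoffs 8, 9 → best response Push.
Side B against (Hold, Walk): payoffs 9, 7, 2 → best response Concede.
Side B against (Hold, Bluff): payoffs 9, 0, 7 → best response Concede.
Side B against (Push, Walk): payoffs 4, 5, 8 → best response Push.
Side B against (Push, Bluff): payoffs 7, 8, 3 → best response Hold.
Mediator against (Hold, Concede): payoffs 3, 5 → best response Bluff.
Mediator against (Hold, Hold): payoffs 7, 4 → best response Walk.
Mediator against (Hold, Push): payoffs 6, 0 → best response Walk.
Mediator against (Push, Concede): payoffs 5, 2 → best response Walk.
Mediator against (Push, Hold): payoffs 2, 4 → best response Bluff.
Mediator against (Push, Push): payoffs 4, 1 → best response Walk.
Mutual best responses: (Hold, Concede, Bluff); (Push, Hold, Bluff); (Push, Push, Walk).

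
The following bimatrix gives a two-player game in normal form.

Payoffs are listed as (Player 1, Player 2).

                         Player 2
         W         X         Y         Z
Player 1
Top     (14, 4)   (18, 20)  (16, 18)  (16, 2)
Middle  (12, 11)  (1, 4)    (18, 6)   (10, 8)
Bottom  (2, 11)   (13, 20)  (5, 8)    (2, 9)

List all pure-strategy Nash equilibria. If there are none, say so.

(Top, X)

Player 1 against W: payoffs 14, 12, 2 → best response Top.
Player 1 against X: payoffs 18, 1, 13 → best response Top.
Player 1 against Y: payoffs 16, 18, 5 → best response Middle.
Player 1 against Z: payoffs 16, 10, 2 → best response Top.
Player 2 against Top: payoffs 4, 20, 18, 2 → best response X.
Player 2 against Middle: payoffs 11, 4, 6, 8 → best response W.
Player 2 against Bottom: payoffs 11, 20, 8, 9 → best response X.
Mutual best responses: (Top, X).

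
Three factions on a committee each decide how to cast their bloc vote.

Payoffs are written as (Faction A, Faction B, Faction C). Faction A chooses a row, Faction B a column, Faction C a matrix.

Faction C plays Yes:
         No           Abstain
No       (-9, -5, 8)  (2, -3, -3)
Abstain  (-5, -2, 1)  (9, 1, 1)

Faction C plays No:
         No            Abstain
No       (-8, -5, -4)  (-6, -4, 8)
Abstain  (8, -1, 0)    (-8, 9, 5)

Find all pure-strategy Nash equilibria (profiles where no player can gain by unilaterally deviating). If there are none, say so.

(No, No, Yes): Faction A can switch to Abstain (-9 → -5). Not NE.
(No, No, No): Faction A can switch to Abstain (-8 → 8). Not NE.
(No, Abstain, Yes): Faction A can switch to Abstain (2 → 9). Not NE.
(No, Abstain, No): Faction A gets -6, best alternative -8; Faction B gets -4, best alternative -5; Faction C gets 8, best alternative -3. No profitable deviation — NE.
(Abstain, No, Yes): Faction B can switch to Abstain (-2 → 1). Not NE.
(Abstain, No, No): Faction B can switch to Abstain (-1 → 9). Not NE.
(Abstain, Abstain, Yes): Faction C can switch to No (1 → 5). Not NE.
(Abstain, Abstain, No): Faction A can switch to No (-8 → -6). Not NE.

The unique pure-strategy Nash equilibrium is (No, Abstain, No).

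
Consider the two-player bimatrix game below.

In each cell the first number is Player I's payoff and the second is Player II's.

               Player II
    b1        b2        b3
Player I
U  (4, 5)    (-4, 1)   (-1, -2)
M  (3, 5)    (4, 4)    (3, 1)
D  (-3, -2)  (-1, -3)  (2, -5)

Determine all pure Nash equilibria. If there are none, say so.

Pure NE: (U, b1)

(U, b1): Player I gets 4, best alternative 3; Player II gets 5, best alternative 1. No profitable deviation — NE.
(U, b2): Player I can switch to M (-4 → 4). Not NE.
(U, b3): Player I can switch to M (-1 → 3). Not NE.
(M, b1): Player I can switch to U (3 → 4). Not NE.
(M, b2): Player II can switch to b1 (4 → 5). Not NE.
(M, b3): Player II can switch to b1 (1 → 5). Not NE.
(D, b1): Player I can switch to U (-3 → 4). Not NE.
(D, b2): Player I can switch to M (-1 → 4). Not NE.
(D, b3): Player I can switch to M (2 → 3). Not NE.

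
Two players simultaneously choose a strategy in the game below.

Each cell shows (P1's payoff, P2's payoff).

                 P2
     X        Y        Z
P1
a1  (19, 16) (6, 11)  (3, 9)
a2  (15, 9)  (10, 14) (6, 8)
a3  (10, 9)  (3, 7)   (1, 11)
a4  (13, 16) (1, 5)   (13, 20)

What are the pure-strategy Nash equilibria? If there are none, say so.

P1 against X: payoffs 19, 15, 10, 13 → best response a1.
P1 against Y: payoffs 6, 10, 3, 1 → best response a2.
P1 against Z: payoffs 3, 6, 1, 13 → best response a4.
P2 against a1: payoffs 16, 11, 9 → best response X.
P2 against a2: payoffs 9, 14, 8 → best response Y.
P2 against a3: payoffs 9, 7, 11 → best response Z.
P2 against a4: payoffs 16, 5, 20 → best response Z.
Mutual best responses: (a1, X); (a2, Y); (a4, Z).

(a1, X), (a2, Y), (a4, Z)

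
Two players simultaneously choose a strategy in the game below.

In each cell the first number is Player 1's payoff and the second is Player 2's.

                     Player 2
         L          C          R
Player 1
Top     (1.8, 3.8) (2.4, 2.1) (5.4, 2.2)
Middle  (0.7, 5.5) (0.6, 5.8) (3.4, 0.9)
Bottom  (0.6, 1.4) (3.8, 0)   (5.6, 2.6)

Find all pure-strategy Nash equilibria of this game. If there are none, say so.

For each strategy profile, look for a profitable unilateral deviation.
(Top, L): Player 1 gets 1.8, best alternative 0.7; Player 2 gets 3.8, best alternative 2.2. No profitable deviation — NE.
(Top, C): Player 1 can switch to Bottom (2.4 → 3.8). Not NE.
(Top, R): Player 1 can switch to Bottom (5.4 → 5.6). Not NE.
(Middle, L): Player 1 can switch to Top (0.7 → 1.8). Not NE.
(Middle, C): Player 1 can switch to Top (0.6 → 2.4). Not NE.
(Middle, R): Player 1 can switch to Top (3.4 → 5.4). Not NE.
(Bottom, L): Player 1 can switch to Top (0.6 → 1.8). Not NE.
(Bottom, R): Player 1 gets 5.6, best alternative 5.4; Player 2 gets 2.6, best alternative 1.4. No profitable deviation — NE.
(The remaining 1 profile has a profitable deviation by the same check.)

(Top, L), (Bottom, R)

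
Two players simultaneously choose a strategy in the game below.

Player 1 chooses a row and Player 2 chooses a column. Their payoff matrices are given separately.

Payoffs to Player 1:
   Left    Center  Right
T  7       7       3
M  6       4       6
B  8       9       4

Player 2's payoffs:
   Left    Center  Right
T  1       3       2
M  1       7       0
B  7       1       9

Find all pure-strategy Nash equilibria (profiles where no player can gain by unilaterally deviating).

This game has no pure Nash equilibrium.

(T, Left): Player 1 can switch to B (7 → 8). Not NE.
(T, Center): Player 1 can switch to B (7 → 9). Not NE.
(T, Right): Player 1 can switch to M (3 → 6). Not NE.
(M, Left): Player 1 can switch to T (6 → 7). Not NE.
(M, Center): Player 1 can switch to T (4 → 7). Not NE.
(M, Right): Player 2 can switch to Left (0 → 1). Not NE.
(B, Left): Player 2 can switch to Right (7 → 9). Not NE.
(B, Center): Player 2 can switch to Left (1 → 7). Not NE.
(B, Right): Player 1 can switch to M (4 → 6). Not NE.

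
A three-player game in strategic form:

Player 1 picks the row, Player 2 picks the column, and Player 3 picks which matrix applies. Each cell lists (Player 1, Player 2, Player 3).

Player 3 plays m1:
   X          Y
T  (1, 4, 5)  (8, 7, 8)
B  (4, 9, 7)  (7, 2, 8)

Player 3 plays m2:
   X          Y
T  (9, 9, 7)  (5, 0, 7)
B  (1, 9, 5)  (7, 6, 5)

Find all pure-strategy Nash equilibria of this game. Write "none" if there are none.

The pure Nash equilibria are (T, X, m2), (T, Y, m1), (B, X, m1).

(T, X, m1): Player 1 can switch to B (1 → 4). Not NE.
(T, X, m2): Player 1 gets 9, best alternative 1; Player 2 gets 9, best alternative 0; Player 3 gets 7, best alternative 5. No profitable deviation — NE.
(T, Y, m1): Player 1 gets 8, best alternative 7; Player 2 gets 7, best alternative 4; Player 3 gets 8, best alternative 7. No profitable deviation — NE.
(T, Y, m2): Player 1 can switch to B (5 → 7). Not NE.
(B, X, m1): Player 1 gets 4, best alternative 1; Player 2 gets 9, best alternative 2; Player 3 gets 7, best alternative 5. No profitable deviation — NE.
(B, X, m2): Player 1 can switch to T (1 → 9). Not NE.
(B, Y, m1): Player 1 can switch to T (7 → 8). Not NE.
(B, Y, m2): Player 2 can switch to X (6 → 9). Not NE.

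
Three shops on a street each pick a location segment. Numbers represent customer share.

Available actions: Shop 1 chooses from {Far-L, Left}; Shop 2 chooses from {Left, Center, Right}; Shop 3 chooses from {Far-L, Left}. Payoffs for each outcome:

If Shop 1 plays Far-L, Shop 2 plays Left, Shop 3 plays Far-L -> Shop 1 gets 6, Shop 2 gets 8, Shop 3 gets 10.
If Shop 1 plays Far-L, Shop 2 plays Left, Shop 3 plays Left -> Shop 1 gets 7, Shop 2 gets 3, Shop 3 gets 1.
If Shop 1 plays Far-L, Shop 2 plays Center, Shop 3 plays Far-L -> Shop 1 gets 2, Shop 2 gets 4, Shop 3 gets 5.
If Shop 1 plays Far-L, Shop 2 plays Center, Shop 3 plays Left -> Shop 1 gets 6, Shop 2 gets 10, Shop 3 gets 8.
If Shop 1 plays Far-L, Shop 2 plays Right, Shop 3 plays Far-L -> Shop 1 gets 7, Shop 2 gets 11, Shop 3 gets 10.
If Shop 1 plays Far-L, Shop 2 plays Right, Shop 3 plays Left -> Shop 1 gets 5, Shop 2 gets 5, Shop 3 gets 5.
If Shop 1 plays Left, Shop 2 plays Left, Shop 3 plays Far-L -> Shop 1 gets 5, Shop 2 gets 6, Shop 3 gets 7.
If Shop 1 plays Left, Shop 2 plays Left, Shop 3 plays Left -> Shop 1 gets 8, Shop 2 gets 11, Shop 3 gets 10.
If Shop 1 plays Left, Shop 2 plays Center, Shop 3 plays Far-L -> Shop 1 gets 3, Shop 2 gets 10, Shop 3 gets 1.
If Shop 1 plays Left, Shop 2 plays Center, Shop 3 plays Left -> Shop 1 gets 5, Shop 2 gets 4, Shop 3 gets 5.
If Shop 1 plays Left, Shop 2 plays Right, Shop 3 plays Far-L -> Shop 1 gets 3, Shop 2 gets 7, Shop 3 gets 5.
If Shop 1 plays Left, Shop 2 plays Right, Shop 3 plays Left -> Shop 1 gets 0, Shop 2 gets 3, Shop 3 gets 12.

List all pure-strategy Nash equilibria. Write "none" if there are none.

Pure-strategy Nash equilibria: (Far-L, Center, Left), (Far-L, Right, Far-L), (Left, Left, Left)

Shop 1 against (Left, Far-L): payoffs 6, 5 → best response Far-L.
Shop 1 against (Left, Left): payoffs 7, 8 → best response Left.
Shop 1 against (Center, Far-L): payoffs 2, 3 → best response Left.
Shop 1 against (Center, Left): payoffs 6, 5 → best response Far-L.
Shop 1 against (Right, Far-L): payoffs 7, 3 → best response Far-L.
Shop 1 against (Right, Left): payoffs 5, 0 → best response Far-L.
Shop 2 against (Far-L, Far-L): payoffs 8, 4, 11 → best response Right.
Shop 2 against (Far-L, Left): payoffs 3, 10, 5 → best response Center.
Shop 2 against (Left, Far-L): payoffs 6, 10, 7 → best response Center.
Shop 2 against (Left, Left): payoffs 11, 4, 3 → best response Left.
Shop 3 against (Far-L, Left): payoffs 10, 1 → best response Far-L.
Shop 3 against (Far-L, Center): payoffs 5, 8 → best response Left.
Shop 3 against (Far-L, Right): payoffs 10, 5 → best response Far-L.
Shop 3 against (Left, Left): payoffs 7, 10 → best response Left.
Shop 3 against (Left, Center): payoffs 1, 5 → best response Left.
Shop 3 against (Left, Right): payoffs 5, 12 → best response Left.
Mutual best responses: (Far-L, Center, Left); (Far-L, Right, Far-L); (Left, Left, Left).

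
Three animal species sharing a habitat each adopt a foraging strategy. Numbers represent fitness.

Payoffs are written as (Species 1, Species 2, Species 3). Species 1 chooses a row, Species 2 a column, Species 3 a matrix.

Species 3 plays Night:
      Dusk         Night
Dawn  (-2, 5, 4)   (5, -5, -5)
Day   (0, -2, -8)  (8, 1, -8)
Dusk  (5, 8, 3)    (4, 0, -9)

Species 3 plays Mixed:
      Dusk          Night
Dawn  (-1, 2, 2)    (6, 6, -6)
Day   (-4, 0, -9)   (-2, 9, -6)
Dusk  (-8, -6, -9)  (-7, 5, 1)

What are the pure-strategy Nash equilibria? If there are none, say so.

(Dusk, Dusk, Night)

Species 1 against (Dusk, Night): payoffs -2, 0, 5 → best response Dusk.
Species 1 against (Dusk, Mixed): payoffs -1, -4, -8 → best response Dawn.
Species 1 against (Night, Night): payoffs 5, 8, 4 → best response Day.
Species 1 against (Night, Mixed): payoffs 6, -2, -7 → best response Dawn.
Species 2 against (Dawn, Night): payoffs 5, -5 → best response Dusk.
Species 2 against (Dawn, Mixed): payoffs 2, 6 → best response Night.
Species 2 against (Day, Night): payoffs -2, 1 → best response Night.
Species 2 against (Day, Mixed): payoffs 0, 9 → best response Night.
Species 2 against (Dusk, Night): payoffs 8, 0 → best response Dusk.
Species 2 against (Dusk, Mixed): payoffs -6, 5 → best response Night.
Species 3 against (Dawn, Dusk): payoffs 4, 2 → best response Night.
Species 3 against (Dawn, Night): payoffs -5, -6 → best response Night.
Species 3 against (Day, Dusk): payoffs -8, -9 → best response Night.
Species 3 against (Day, Night): payoffs -8, -6 → best response Mixed.
Species 3 against (Dusk, Dusk): payoffs 3, -9 → best response Night.
Species 3 against (Dusk, Night): payoffs -9, 1 → best response Mixed.
Mutual best responses: (Dusk, Dusk, Night).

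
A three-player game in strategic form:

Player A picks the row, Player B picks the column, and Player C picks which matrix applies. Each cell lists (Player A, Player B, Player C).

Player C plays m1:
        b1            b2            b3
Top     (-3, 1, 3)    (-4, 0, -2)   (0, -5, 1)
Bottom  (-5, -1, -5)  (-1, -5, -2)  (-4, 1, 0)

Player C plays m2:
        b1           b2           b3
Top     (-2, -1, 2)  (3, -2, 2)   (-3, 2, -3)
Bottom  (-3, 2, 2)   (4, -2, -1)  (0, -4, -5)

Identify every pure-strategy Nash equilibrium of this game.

The unique pure-strategy Nash equilibrium is (Top, b1, m1).

For each player, find the best response to each opponent profile; mutual best responses are the pure NE.
Player A against (b1, m1): payoffs -3, -5 → best response Top.
Player A against (b1, m2): payoffs -2, -3 → best response Top.
Player A against (b2, m1): payoffs -4, -1 → best response Bottom.
Player A against (b2, m2): payoffs 3, 4 → best response Bottom.
Player A against (b3, m1): payoffs 0, -4 → best response Top.
Player A against (b3, m2): payoffs -3, 0 → best response Bottom.
Player B against (Top, m1): payoffs 1, 0, -5 → best response b1.
Player B against (Top, m2): payoffs -1, -2, 2 → best response b3.
Player B against (Bottom, m1): payoffs -1, -5, 1 → best response b3.
Player B against (Bottom, m2): payoffs 2, -2, -4 → best response b1.
Player C against (Top, b1): payoffs 3, 2 → best response m1.
Player C against (Top, b2): payoffs -2, 2 → best response m2.
Player C against (Top, b3): payoffs 1, -3 → best response m1.
Player C against (Bottom, b1): payoffs -5, 2 → best response m2.
Player C against (Bottom, b2): payoffs -2, -1 → best response m2.
Player C against (Bottom, b3): payoffs 0, -5 → best response m1.
Mutual best responses: (Top, b1, m1).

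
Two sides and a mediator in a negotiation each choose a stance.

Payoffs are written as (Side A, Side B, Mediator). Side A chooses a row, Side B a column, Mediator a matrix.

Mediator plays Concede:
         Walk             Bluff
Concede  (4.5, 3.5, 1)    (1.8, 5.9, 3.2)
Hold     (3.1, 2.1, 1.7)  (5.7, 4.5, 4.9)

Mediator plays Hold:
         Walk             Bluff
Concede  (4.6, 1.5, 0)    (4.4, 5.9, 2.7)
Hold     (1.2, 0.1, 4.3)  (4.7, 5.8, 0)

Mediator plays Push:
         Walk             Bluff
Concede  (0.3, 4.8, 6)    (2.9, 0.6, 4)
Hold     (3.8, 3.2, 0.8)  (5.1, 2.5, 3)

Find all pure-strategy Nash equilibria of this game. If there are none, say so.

Side A against (Walk, Concede): payoffs 4.5, 3.1 → best response Concede.
Side A against (Walk, Hold): payoffs 4.6, 1.2 → best response Concede.
Side A against (Walk, Push): payoffs 0.3, 3.8 → best response Hold.
Side A against (Bluff, Concede): payoffs 1.8, 5.7 → best response Hold.
Side A against (Bluff, Hold): payoffs 4.4, 4.7 → best response Hold.
Side A against (Bluff, Push): payoffs 2.9, 5.1 → best response Hold.
Side B against (Concede, Concede): payoffs 3.5, 5.9 → best response Bluff.
Side B against (Concede, Hold): payoffs 1.5, 5.9 → best response Bluff.
Side B against (Concede, Push): payoffs 4.8, 0.6 → best response Walk.
Side B against (Hold, Concede): payoffs 2.1, 4.5 → best response Bluff.
Side B against (Hold, Hold): payoffs 0.1, 5.8 → best response Bluff.
Side B against (Hold, Push): payoffs 3.2, 2.5 → best response Walk.
Mediator against (Concede, Walk): payoffs 1, 0, 6 → best response Push.
Mediator against (Concede, Bluff): payoffs 3.2, 2.7, 4 → best response Push.
Mediator against (Hold, Walk): payoffs 1.7, 4.3, 0.8 → best response Hold.
Mediator against (Hold, Bluff): payoffs 4.9, 0, 3 → best response Concede.
Mutual best responses: (Hold, Bluff, Concede).

(Hold, Bluff, Concede)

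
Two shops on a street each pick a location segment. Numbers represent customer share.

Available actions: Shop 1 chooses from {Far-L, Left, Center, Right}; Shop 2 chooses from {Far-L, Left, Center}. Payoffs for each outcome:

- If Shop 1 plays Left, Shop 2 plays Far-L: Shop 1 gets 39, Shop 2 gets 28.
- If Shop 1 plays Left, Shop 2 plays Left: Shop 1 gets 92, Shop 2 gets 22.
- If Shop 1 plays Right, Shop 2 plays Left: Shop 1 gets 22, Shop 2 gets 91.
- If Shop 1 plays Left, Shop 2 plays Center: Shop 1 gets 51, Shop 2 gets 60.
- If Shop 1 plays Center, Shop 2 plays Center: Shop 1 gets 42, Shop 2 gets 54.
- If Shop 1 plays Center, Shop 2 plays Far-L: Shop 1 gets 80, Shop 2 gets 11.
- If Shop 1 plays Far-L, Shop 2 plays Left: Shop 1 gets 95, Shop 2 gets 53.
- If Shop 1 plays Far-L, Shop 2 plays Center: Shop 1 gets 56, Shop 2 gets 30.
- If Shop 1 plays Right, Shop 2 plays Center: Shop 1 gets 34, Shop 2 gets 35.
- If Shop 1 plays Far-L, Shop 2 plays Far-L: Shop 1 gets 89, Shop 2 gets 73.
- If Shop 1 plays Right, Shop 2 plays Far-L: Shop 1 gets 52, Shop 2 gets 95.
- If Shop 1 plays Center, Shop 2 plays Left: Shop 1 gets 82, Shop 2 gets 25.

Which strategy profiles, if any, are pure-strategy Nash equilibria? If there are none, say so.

(Far-L, Far-L)

(Far-L, Far-L): Shop 1 gets 89, best alternative 80; Shop 2 gets 73, best alternative 53. No profitable deviation — NE.
(Far-L, Left): Shop 2 can switch to Far-L (53 → 73). Not NE.
(Far-L, Center): Shop 2 can switch to Far-L (30 → 73). Not NE.
(Left, Far-L): Shop 1 can switch to Far-L (39 → 89). Not NE.
(Left, Left): Shop 1 can switch to Far-L (92 → 95). Not NE.
(Left, Center): Shop 1 can switch to Far-L (51 → 56). Not NE.
(Center, Far-L): Shop 1 can switch to Far-L (80 → 89). Not NE.
(Center, Left): Shop 1 can switch to Far-L (82 → 95). Not NE.
(Center, Center): Shop 1 can switch to Far-L (42 → 56). Not NE.
(Right, Far-L): Shop 1 can switch to Far-L (52 → 89). Not NE.
(Right, Left): Shop 1 can switch to Far-L (22 → 95). Not NE.
(Right, Center): Shop 1 can switch to Far-L (34 → 56). Not NE.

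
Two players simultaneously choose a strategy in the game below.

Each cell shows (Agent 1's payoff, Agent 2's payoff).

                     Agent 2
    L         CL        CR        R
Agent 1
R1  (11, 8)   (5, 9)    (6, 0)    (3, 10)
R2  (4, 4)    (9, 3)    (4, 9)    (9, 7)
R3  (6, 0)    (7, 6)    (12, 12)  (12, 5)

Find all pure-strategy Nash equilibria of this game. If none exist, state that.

(R3, CR)

(R1, L): Agent 2 can switch to CL (8 → 9). Not NE.
(R1, CL): Agent 1 can switch to R2 (5 → 9). Not NE.
(R1, CR): Agent 1 can switch to R3 (6 → 12). Not NE.
(R1, R): Agent 1 can switch to R2 (3 → 9). Not NE.
(R2, L): Agent 1 can switch to R1 (4 → 11). Not NE.
(R2, CL): Agent 2 can switch to L (3 → 4). Not NE.
(R2, CR): Agent 1 can switch to R1 (4 → 6). Not NE.
(R2, R): Agent 1 can switch to R3 (9 → 12). Not NE.
(R3, CR): Agent 1 gets 12, best alternative 6; Agent 2 gets 12, best alternative 6. No profitable deviation — NE.
(The remaining 3 profiles each have a profitable deviation by the same check.)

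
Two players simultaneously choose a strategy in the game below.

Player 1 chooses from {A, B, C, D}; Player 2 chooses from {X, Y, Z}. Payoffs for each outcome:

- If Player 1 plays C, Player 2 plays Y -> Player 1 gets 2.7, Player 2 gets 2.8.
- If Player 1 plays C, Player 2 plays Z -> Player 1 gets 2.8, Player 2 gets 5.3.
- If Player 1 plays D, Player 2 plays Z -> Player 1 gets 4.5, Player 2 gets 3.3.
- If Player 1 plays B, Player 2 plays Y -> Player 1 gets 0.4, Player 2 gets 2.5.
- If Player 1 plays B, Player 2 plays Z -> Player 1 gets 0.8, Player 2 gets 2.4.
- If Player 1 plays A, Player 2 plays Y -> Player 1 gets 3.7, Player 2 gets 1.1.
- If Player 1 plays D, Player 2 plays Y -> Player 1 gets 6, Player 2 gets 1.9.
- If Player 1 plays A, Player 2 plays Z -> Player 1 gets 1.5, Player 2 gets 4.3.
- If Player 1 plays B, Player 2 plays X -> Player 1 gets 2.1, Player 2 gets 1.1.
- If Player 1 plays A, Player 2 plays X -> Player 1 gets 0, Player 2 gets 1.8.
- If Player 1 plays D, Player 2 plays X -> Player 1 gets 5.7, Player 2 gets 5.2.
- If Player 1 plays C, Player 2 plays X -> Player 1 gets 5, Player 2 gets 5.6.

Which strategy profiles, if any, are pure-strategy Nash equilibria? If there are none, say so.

(A, X): Player 1 can switch to B (0 → 2.1). Not NE.
(A, Y): Player 1 can switch to D (3.7 → 6). Not NE.
(A, Z): Player 1 can switch to C (1.5 → 2.8). Not NE.
(B, X): Player 1 can switch to C (2.1 → 5). Not NE.
(B, Y): Player 1 can switch to A (0.4 → 3.7). Not NE.
(B, Z): Player 1 can switch to A (0.8 → 1.5). Not NE.
(C, X): Player 1 can switch to D (5 → 5.7). Not NE.
(C, Y): Player 1 can switch to A (2.7 → 3.7). Not NE.
(C, Z): Player 1 can switch to D (2.8 → 4.5). Not NE.
(D, X): Player 1 gets 5.7, best alternative 5; Player 2 gets 5.2, best alternative 3.3. No profitable deviation — NE.
(D, Y): Player 2 can switch to X (1.9 → 5.2). Not NE.
(The remaining 1 profile has a profitable deviation by the same check.)

(D, X)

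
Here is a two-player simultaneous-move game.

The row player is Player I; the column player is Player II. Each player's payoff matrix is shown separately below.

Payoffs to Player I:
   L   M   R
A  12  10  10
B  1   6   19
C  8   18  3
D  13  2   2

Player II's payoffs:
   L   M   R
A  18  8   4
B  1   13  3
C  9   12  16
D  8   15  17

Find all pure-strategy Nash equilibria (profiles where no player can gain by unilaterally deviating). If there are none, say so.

Player I against L: payoffs 12, 1, 8, 13 → best response D.
Player I against M: payoffs 10, 6, 18, 2 → best response C.
Player I against R: payoffs 10, 19, 3, 2 → best response B.
Player II against A: payoffs 18, 8, 4 → best response L.
Player II against B: payoffs 1, 13, 3 → best response M.
Player II against C: payoffs 9, 12, 16 → best response R.
Player II against D: payoffs 8, 15, 17 → best response R.
No profile is a mutual best response for all players.

No pure-strategy Nash equilibrium.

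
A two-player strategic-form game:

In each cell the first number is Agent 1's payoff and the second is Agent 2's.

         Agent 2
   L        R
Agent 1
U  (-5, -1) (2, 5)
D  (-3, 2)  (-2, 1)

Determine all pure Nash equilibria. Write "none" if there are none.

The pure Nash equilibria are (U, R), (D, L).

(U, L): Agent 1 can switch to D (-5 → -3). Not NE.
(U, R): Agent 1 gets 2, best alternative -2; Agent 2 gets 5, best alternative -1. No profitable deviation — NE.
(D, L): Agent 1 gets -3, best alternative -5; Agent 2 gets 2, best alternative 1. No profitable deviation — NE.
(D, R): Agent 1 can switch to U (-2 → 2). Not NE.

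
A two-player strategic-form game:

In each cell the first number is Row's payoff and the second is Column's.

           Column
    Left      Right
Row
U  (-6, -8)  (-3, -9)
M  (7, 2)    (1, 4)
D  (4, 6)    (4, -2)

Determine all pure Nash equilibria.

This game has no pure Nash equilibrium.

Row against Left: payoffs -6, 7, 4 → best response M.
Row against Right: payoffs -3, 1, 4 → best response D.
Column against U: payoffs -8, -9 → best response Left.
Column against M: payoffs 2, 4 → best response Right.
Column against D: payoffs 6, -2 → best response Left.
No profile is a mutual best response for all players.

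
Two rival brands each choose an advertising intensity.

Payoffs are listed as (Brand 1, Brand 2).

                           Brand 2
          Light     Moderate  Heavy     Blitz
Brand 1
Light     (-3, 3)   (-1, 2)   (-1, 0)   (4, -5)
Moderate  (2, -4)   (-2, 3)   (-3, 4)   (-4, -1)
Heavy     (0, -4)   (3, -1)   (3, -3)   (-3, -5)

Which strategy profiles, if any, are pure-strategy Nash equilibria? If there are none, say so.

Mark each player's best response to every combination of opponents' strategies; a profile where every player is best-responding is a pure Nash equilibrium.
Brand 1 against Light: payoffs -3, 2, 0 → best response Moderate.
Brand 1 against Moderate: payoffs -1, -2, 3 → best response Heavy.
Brand 1 against Heavy: payoffs -1, -3, 3 → best response Heavy.
Brand 1 against Blitz: payoffs 4, -4, -3 → best response Light.
Brand 2 against Light: payoffs 3, 2, 0, -5 → best response Light.
Brand 2 against Moderate: payoffs -4, 3, 4, -1 → best response Heavy.
Brand 2 against Heavy: payoffs -4, -1, -3, -5 → best response Moderate.
Mutual best responses: (Heavy, Moderate).

(Heavy, Moderate)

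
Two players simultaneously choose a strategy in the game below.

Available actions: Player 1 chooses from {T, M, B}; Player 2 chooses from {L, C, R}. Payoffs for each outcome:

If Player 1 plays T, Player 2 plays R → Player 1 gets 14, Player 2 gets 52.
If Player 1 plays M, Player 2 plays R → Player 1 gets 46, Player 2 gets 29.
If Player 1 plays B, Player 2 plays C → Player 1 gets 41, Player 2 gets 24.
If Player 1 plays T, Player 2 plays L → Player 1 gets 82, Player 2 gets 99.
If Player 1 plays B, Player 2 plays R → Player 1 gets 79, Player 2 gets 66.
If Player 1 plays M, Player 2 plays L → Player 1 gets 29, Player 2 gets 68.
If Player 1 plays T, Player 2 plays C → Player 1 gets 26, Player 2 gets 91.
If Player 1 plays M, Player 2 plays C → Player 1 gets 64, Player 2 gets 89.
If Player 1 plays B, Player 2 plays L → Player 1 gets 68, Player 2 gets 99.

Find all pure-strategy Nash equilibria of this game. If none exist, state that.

Player 1 against L: payoffs 82, 29, 68 → best response T.
Player 1 against C: payoffs 26, 64, 41 → best response M.
Player 1 against R: payoffs 14, 46, 79 → best response B.
Player 2 against T: payoffs 99, 91, 52 → best response L.
Player 2 against M: payoffs 68, 89, 29 → best response C.
Player 2 against B: payoffs 99, 24, 66 → best response L.
Mutual best responses: (T, L); (M, C).

Pure-strategy Nash equilibria: (T, L); (M, C)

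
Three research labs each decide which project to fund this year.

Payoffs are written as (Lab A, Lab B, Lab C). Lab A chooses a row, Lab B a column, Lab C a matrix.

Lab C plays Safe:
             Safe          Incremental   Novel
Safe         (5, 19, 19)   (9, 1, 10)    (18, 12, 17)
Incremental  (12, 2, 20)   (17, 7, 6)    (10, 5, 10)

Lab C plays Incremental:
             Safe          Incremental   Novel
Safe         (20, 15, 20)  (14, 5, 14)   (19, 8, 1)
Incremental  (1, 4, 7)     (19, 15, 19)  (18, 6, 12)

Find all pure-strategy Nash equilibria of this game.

Pure-strategy Nash equilibria: (Safe, Safe, Incremental) and (Incremental, Incremental, Incremental)

Lab A against (Safe, Safe): payoffs 5, 12 → best response Incremental.
Lab A against (Safe, Incremental): payoffs 20, 1 → best response Safe.
Lab A against (Incremental, Safe): payoffs 9, 17 → best response Incremental.
Lab A against (Incremental, Incremental): payoffs 14, 19 → best response Incremental.
Lab A against (Novel, Safe): payoffs 18, 10 → best response Safe.
Lab A against (Novel, Incremental): payoffs 19, 18 → best response Safe.
Lab B against (Safe, Safe): payoffs 19, 1, 12 → best response Safe.
Lab B against (Safe, Incremental): payoffs 15, 5, 8 → best response Safe.
Lab B against (Incremental, Safe): payoffs 2, 7, 5 → best response Incremental.
Lab B against (Incremental, Incremental): payoffs 4, 15, 6 → best response Incremental.
Lab C against (Safe, Safe): payoffs 19, 20 → best response Incremental.
Lab C against (Safe, Incremental): payoffs 10, 14 → best response Incremental.
Lab C against (Safe, Novel): payoffs 17, 1 → best response Safe.
Lab C against (Incremental, Safe): payoffs 20, 7 → best response Safe.
Lab C against (Incremental, Incremental): payoffs 6, 19 → best response Incremental.
Lab C against (Incremental, Novel): payoffs 10, 12 → best response Incremental.
Mutual best responses: (Safe, Safe, Incremental); (Incremental, Incremental, Incremental).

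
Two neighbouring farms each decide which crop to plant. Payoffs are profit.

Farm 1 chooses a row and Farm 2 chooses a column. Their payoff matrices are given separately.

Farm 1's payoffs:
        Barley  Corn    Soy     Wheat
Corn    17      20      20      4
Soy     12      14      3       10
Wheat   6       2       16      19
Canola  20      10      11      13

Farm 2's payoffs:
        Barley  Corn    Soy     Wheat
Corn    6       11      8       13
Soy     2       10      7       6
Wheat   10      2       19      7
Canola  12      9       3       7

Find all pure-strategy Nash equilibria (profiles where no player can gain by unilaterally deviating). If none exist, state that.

Pure NE: (Canola, Barley)

Farm 1 against Barley: payoffs 17, 12, 6, 20 → best response Canola.
Farm 1 against Corn: payoffs 20, 14, 2, 10 → best response Corn.
Farm 1 against Soy: payoffs 20, 3, 16, 11 → best response Corn.
Farm 1 against Wheat: payoffs 4, 10, 19, 13 → best response Wheat.
Farm 2 against Corn: payoffs 6, 11, 8, 13 → best response Wheat.
Farm 2 against Soy: payoffs 2, 10, 7, 6 → best response Corn.
Farm 2 against Wheat: payoffs 10, 2, 19, 7 → best response Soy.
Farm 2 against Canola: payoffs 12, 9, 3, 7 → best response Barley.
Mutual best responses: (Canola, Barley).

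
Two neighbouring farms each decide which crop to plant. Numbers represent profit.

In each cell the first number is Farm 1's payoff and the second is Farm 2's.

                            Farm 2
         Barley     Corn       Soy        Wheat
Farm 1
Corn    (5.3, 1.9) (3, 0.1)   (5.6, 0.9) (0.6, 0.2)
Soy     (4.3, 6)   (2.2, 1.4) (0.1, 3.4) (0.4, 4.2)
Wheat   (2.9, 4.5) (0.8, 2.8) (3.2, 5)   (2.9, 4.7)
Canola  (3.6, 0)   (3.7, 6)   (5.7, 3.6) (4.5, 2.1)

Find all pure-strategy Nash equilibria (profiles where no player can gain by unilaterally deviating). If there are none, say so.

(Corn, Barley) and (Canola, Corn)

Check each profile: it is a Nash equilibrium iff no player can strictly gain by switching unilaterally.
(Corn, Barley): Farm 1 gets 5.3, best alternative 4.3; Farm 2 gets 1.9, best alternative 0.9. No profitable deviation — NE.
(Corn, Corn): Farm 1 can switch to Canola (3 → 3.7). Not NE.
(Corn, Soy): Farm 1 can switch to Canola (5.6 → 5.7). Not NE.
(Corn, Wheat): Farm 1 can switch to Wheat (0.6 → 2.9). Not NE.
(Soy, Barley): Farm 1 can switch to Corn (4.3 → 5.3). Not NE.
(Soy, Corn): Farm 1 can switch to Corn (2.2 → 3). Not NE.
(Soy, Soy): Farm 1 can switch to Corn (0.1 → 5.6). Not NE.
(Soy, Wheat): Farm 1 can switch to Corn (0.4 → 0.6). Not NE.
(Wheat, Barley): Farm 1 can switch to Corn (2.9 → 5.3). Not NE.
(Wheat, Corn): Farm 1 can switch to Corn (0.8 → 3). Not NE.
(Wheat, Soy): Farm 1 can switch to Corn (3.2 → 5.6). Not NE.
(Wheat, Wheat): Farm 1 can switch to Canola (2.9 → 4.5). Not NE.
(Canola, Barley): Farm 1 can switch to Corn (3.6 → 5.3). Not NE.
(Canola, Corn): Farm 1 gets 3.7, best alternative 3; Farm 2 gets 6, best alternative 3.6. No profitable deviation — NE.
(The remaining 2 profiles each have a profitable deviation by the same check.)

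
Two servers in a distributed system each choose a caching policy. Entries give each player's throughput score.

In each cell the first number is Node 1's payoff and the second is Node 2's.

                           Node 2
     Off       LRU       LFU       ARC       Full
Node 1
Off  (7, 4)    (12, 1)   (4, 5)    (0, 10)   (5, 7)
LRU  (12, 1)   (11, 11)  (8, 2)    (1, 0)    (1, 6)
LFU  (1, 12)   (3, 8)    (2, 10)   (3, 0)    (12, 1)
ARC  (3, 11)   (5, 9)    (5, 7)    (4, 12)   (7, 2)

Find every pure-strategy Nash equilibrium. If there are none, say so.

For each strategy profile, look for a profitable unilateral deviation.
(Off, Off): Node 1 can switch to LRU (7 → 12). Not NE.
(Off, LRU): Node 2 can switch to Off (1 → 4). Not NE.
(Off, LFU): Node 1 can switch to LRU (4 → 8). Not NE.
(Off, ARC): Node 1 can switch to LRU (0 → 1). Not NE.
(Off, Full): Node 1 can switch to LFU (5 → 12). Not NE.
(LRU, Off): Node 2 can switch to LRU (1 → 11). Not NE.
(LRU, LRU): Node 1 can switch to Off (11 → 12). Not NE.
(LRU, LFU): Node 2 can switch to LRU (2 → 11). Not NE.
(LRU, ARC): Node 1 can switch to LFU (1 → 3). Not NE.
(LRU, Full): Node 1 can switch to Off (1 → 5). Not NE.
(ARC, ARC): Node 1 gets 4, best alternative 3; Node 2 gets 12, best alternative 11. No profitable deviation — NE.
(The remaining 9 profiles each have a profitable deviation by the same check.)

(ARC, ARC)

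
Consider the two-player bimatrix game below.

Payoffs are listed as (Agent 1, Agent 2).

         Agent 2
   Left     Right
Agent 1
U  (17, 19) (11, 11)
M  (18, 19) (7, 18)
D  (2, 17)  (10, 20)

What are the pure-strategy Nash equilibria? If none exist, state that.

(U, Left): Agent 1 can switch to M (17 → 18). Not NE.
(U, Right): Agent 2 can switch to Left (11 → 19). Not NE.
(M, Left): Agent 1 gets 18, best alternative 17; Agent 2 gets 19, best alternative 18. No profitable deviation — NE.
(M, Right): Agent 1 can switch to U (7 → 11). Not NE.
(D, Left): Agent 1 can switch to U (2 → 17). Not NE.
(D, Right): Agent 1 can switch to U (10 → 11). Not NE.

(M, Left)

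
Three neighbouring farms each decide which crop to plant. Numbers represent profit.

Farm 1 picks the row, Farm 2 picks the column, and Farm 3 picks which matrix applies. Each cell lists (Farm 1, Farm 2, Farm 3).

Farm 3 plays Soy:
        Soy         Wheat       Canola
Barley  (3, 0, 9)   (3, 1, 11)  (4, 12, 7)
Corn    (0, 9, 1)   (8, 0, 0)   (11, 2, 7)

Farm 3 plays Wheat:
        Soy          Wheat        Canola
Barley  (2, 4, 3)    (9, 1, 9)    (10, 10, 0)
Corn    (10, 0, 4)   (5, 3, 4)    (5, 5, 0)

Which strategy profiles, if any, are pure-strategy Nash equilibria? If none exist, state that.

There is no pure-strategy Nash equilibrium.

Mark each player's best response to every combination of opponents' strategies; a profile where every player is best-responding is a pure Nash equilibrium.
Farm 1 against (Soy, Soy): payoffs 3, 0 → best response Barley.
Farm 1 against (Soy, Wheat): payoffs 2, 10 → best response Corn.
Farm 1 against (Wheat, Soy): payoffs 3, 8 → best response Corn.
Farm 1 against (Wheat, Wheat): payoffs 9, 5 → best response Barley.
Farm 1 against (Canola, Soy): payoffs 4, 11 → best response Corn.
Farm 1 against (Canola, Wheat): payoffs 10, 5 → best response Barley.
Farm 2 against (Barley, Soy): payoffs 0, 1, 12 → best response Canola.
Farm 2 against (Barley, Wheat): payoffs 4, 1, 10 → best response Canola.
Farm 2 against (Corn, Soy): payoffs 9, 0, 2 → best response Soy.
Farm 2 against (Corn, Wheat): payoffs 0, 3, 5 → best response Canola.
Farm 3 against (Barley, Soy): payoffs 9, 3 → best response Soy.
Farm 3 against (Barley, Wheat): payoffs 11, 9 → best response Soy.
Farm 3 against (Barley, Canola): payoffs 7, 0 → best response Soy.
Farm 3 against (Corn, Soy): payoffs 1, 4 → best response Wheat.
Farm 3 against (Corn, Wheat): payoffs 0, 4 → best response Wheat.
Farm 3 against (Corn, Canola): payoffs 7, 0 → best response Soy.
No profile is a mutual best response for all players.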